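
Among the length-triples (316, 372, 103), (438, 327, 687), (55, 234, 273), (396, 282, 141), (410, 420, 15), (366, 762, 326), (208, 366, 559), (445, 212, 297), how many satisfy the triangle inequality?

7

(103,316,372): 103+316 > 372 → valid
(327,438,687): 327+438 > 687 → valid
(55,234,273): 55+234 > 273 → valid
(141,282,396): 141+282 > 396 → valid
(15,410,420): 15+410 > 420 → valid
(326,366,762): 326+366 ≤ 762 → not valid
(208,366,559): 208+366 > 559 → valid
(212,297,445): 212+297 > 445 → valid
7 of the 8 triples form a triangle.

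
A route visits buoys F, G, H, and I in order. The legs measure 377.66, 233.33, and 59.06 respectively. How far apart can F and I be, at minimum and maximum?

The maximum is all hops collinear in one direction: 377.66 + 233.33 + 59.06 = 670.05.
The longest hop is 377.66; the others sum to 292.39. Folding the others back against it leaves at least 377.66 − 292.39 = 85.27.

85.27 ≤ FI ≤ 670.05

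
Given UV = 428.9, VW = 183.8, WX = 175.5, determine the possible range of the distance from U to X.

The maximum is all hops collinear in one direction: 428.9 + 183.8 + 175.5 = 788.2.
The longest hop is 428.9; the others sum to 359.3. Folding the others back against it leaves at least 428.9 − 359.3 = 69.6.

69.6 ≤ UX ≤ 788.2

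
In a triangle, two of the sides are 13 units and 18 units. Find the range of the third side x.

5 < x < 31

By the triangle inequality, x must be less than 13 + 18 = 31 and greater than |13 − 18| = 5.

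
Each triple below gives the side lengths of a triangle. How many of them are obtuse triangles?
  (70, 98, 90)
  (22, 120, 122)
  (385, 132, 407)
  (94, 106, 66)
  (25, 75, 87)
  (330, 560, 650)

(70,98,90): 70²+90² = 13000 > 9604 = 98² → acute
(22,120,122): 22²+120² = 14884 = 122² → right
(385,132,407): 132²+385² = 165649 = 407² → right
(94,106,66): 66²+94² = 13192 > 11236 = 106² → acute
(25,75,87): 25²+75² = 6250 < 7569 = 87² → obtuse
(330,560,650): 330²+560² = 422500 = 650² → right
1 of the 6 is obtuse.

1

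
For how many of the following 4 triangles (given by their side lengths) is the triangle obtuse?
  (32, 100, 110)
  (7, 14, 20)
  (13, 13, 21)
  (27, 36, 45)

(32,100,110): 32²+100² = 11024 < 12100 = 110² → obtuse
(7,14,20): 7²+14² = 245 < 400 = 20² → obtuse
(13,13,21): 13²+13² = 338 < 441 = 21² → obtuse
(27,36,45): 27²+36² = 2025 = 45² → right
3 of the 4 are obtuse.

3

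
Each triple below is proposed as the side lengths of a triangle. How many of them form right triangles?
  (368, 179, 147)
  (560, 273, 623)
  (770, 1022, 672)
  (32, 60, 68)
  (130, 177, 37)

3

(368,179,147): 147+179 ≤ 368, not a triangle
(560,273,623): 273²+560² = 388129 = 623² → right
(770,1022,672): 672²+770² = 1044484 = 1022² → right
(32,60,68): 32²+60² = 4624 = 68² → right
(130,177,37): 37+130 ≤ 177, not a triangle
3 of the 5 are right.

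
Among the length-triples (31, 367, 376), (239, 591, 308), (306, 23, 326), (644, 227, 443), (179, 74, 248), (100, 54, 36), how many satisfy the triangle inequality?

4

(31,367,376): 31+367 > 376 → valid
(239,308,591): 239+308 ≤ 591 → not valid
(23,306,326): 23+306 > 326 → valid
(227,443,644): 227+443 > 644 → valid
(74,179,248): 74+179 > 248 → valid
(36,54,100): 36+54 ≤ 100 → not valid
4 of the 6 triples form a triangle.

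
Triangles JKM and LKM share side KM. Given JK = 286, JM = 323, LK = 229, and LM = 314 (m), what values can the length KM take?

From triangle JKM: |286 − 323| < KM < 286 + 323, i.e. 37 < KM < 609.
From triangle LKM: 85 < KM < 543.
Both must hold, so KM lies in the intersection.

85 < KM < 543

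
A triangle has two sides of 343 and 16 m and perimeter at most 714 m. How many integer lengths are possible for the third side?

Triangle inequality: 327 < x < 359. Perimeter ≤ 714 gives x ≤ 714 − 343 − 16 = 355.
So 327 < x ≤ 355; integers 328 through 355: 28 values.

28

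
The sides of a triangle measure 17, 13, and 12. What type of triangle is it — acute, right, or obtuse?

acute

Compare the square of the longest side to the sum of squares of the other two: 12² + 13² = 313 > 289 = 17².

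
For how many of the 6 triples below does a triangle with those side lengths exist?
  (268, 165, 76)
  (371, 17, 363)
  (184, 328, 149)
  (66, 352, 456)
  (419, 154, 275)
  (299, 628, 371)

4

(76,165,268): 76+165 ≤ 268 → not valid
(17,363,371): 17+363 > 371 → valid
(149,184,328): 149+184 > 328 → valid
(66,352,456): 66+352 ≤ 456 → not valid
(154,275,419): 154+275 > 419 → valid
(299,371,628): 299+371 > 628 → valid
4 of the 6 triples form a triangle.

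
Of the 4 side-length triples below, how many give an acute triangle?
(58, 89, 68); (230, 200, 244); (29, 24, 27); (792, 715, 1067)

(58,89,68): 58²+68² = 7988 > 7921 = 89² → acute
(230,200,244): 200²+230² = 92900 > 59536 = 244² → acute
(29,24,27): 24²+27² = 1305 > 841 = 29² → acute
(792,715,1067): 715²+792² = 1138489 = 1067² → right
3 of the 4 are acute.

3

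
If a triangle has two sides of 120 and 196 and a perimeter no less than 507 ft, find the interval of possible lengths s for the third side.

191 ≤ s < 316 ft

Triangle inequality alone gives 76 < s < 316.
The perimeter condition gives s ≥ 507 − 120 − 196 = 191.
Intersecting the two: 191 ≤ s < 316.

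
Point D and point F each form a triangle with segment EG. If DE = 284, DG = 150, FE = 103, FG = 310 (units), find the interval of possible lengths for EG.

207 < EG < 413

From triangle DEG: |284 − 150| < EG < 284 + 150, i.e. 134 < EG < 434.
From triangle FEG: 207 < EG < 413.
Both must hold, so EG lies in the intersection.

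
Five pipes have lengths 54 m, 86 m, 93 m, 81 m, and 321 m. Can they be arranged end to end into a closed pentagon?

For a pentagon, each side must be shorter than the sum of the others.
Here the longest side is 321, but the remaining 4 sides sum to only 314.

No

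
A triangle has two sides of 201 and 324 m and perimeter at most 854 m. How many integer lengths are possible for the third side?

206

Triangle inequality: 123 < x < 525. Perimeter ≤ 854 gives x ≤ 854 − 201 − 324 = 329.
So 123 < x ≤ 329; integers 124 through 329: 206 values.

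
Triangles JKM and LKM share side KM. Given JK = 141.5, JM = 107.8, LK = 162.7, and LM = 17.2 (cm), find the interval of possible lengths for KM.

145.5 < KM < 179.9

From triangle JKM: |141.5 − 107.8| < KM < 141.5 + 107.8, i.e. 33.7 < KM < 249.3.
From triangle LKM: 145.5 < KM < 179.9.
Both must hold, so KM lies in the intersection.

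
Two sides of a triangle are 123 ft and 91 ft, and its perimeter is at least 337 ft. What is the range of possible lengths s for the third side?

123 ≤ s < 214

Triangle inequality alone gives 32 < s < 214.
The perimeter condition gives s ≥ 337 − 123 − 91 = 123.
Intersecting the two: 123 ≤ s < 214.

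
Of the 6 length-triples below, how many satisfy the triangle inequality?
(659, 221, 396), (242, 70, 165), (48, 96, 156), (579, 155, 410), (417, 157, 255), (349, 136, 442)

1

(221,396,659): 221+396 ≤ 659 → not valid
(70,165,242): 70+165 ≤ 242 → not valid
(48,96,156): 48+96 ≤ 156 → not valid
(155,410,579): 155+410 ≤ 579 → not valid
(157,255,417): 157+255 ≤ 417 → not valid
(136,349,442): 136+349 > 442 → valid
1 of the 6 triples forms a triangle.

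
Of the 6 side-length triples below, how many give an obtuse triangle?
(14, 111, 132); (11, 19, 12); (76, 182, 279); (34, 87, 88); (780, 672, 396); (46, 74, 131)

1

(14,111,132): 14+111 ≤ 132, not a triangle
(11,19,12): 11²+12² = 265 < 361 = 19² → obtuse
(76,182,279): 76+182 ≤ 279, not a triangle
(34,87,88): 34²+87² = 8725 > 7744 = 88² → acute
(780,672,396): 396²+672² = 608400 = 780² → right
(46,74,131): 46+74 ≤ 131, not a triangle
1 of the 6 is obtuse.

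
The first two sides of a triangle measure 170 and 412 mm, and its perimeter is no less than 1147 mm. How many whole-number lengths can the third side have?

17

Triangle inequality: 242 < x < 582. Perimeter ≥ 1147 gives x ≥ 1147 − 170 − 412 = 565.
So 565 ≤ x < 582; integers 565 through 581: 17 values.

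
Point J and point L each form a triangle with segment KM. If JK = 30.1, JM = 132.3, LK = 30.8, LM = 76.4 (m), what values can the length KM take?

From triangle JKM: |30.1 − 132.3| < KM < 30.1 + 132.3, i.e. 102.2 < KM < 162.4.
From triangle LKM: 45.6 < KM < 107.2.
Both must hold, so KM lies in the intersection.

102.2 < KM < 107.2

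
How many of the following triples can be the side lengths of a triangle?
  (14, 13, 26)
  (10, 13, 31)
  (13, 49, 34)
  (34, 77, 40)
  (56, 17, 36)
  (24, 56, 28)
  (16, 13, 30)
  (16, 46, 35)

(13,14,26): 13+14 > 26 → valid
(10,13,31): 10+13 ≤ 31 → not valid
(13,34,49): 13+34 ≤ 49 → not valid
(34,40,77): 34+40 ≤ 77 → not valid
(17,36,56): 17+36 ≤ 56 → not valid
(24,28,56): 24+28 ≤ 56 → not valid
(13,16,30): 13+16 ≤ 30 → not valid
(16,35,46): 16+35 > 46 → valid
2 of the 8 triples form a triangle.

2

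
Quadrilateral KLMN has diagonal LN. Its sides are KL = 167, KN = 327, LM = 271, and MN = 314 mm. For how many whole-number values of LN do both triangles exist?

333

From triangle KLN: 160 < LN < 494.
From triangle MLN: 43 < LN < 585.
Intersection: 160 < LN < 494, so integers 161 through 493: 333 values.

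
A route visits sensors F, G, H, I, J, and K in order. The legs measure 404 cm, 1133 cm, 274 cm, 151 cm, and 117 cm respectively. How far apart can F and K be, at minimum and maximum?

187 ≤ FK ≤ 2079 cm

The maximum is all hops collinear in one direction: 404 + 1133 + 274 + 151 + 117 = 2079.
The longest hop is 1133; the others sum to 946. Folding the others back against it leaves at least 1133 − 946 = 187.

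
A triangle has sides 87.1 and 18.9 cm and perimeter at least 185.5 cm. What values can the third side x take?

Triangle inequality alone gives 68.2 < x < 106.0.
The perimeter condition gives x ≥ 185.5 − 87.1 − 18.9 = 79.5.
Intersecting the two: 79.5 ≤ x < 106.0.

79.5 ≤ x < 106.0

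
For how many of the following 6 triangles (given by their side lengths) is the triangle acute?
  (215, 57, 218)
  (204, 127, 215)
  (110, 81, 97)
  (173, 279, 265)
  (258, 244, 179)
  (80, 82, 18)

5

(215,57,218): 57²+215² = 49474 > 47524 = 218² → acute
(204,127,215): 127²+204² = 57745 > 46225 = 215² → acute
(110,81,97): 81²+97² = 15970 > 12100 = 110² → acute
(173,279,265): 173²+265² = 100154 > 77841 = 279² → acute
(258,244,179): 179²+244² = 91577 > 66564 = 258² → acute
(80,82,18): 18²+80² = 6724 = 82² → right
5 of the 6 are acute.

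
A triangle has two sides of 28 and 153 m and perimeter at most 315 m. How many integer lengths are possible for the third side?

9

Triangle inequality: 125 < x < 181. Perimeter ≤ 315 gives x ≤ 315 − 28 − 153 = 134.
So 125 < x ≤ 134; integers 126 through 134: 9 values.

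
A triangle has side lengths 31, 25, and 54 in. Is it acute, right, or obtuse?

obtuse

Compare the square of the longest side to the sum of squares of the other two: 25² + 31² = 1586 < 2916 = 54².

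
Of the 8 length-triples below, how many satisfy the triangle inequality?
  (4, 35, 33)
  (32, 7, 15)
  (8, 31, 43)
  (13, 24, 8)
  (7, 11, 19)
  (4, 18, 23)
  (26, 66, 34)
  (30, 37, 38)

2

(4,33,35): 4+33 > 35 → valid
(7,15,32): 7+15 ≤ 32 → not valid
(8,31,43): 8+31 ≤ 43 → not valid
(8,13,24): 8+13 ≤ 24 → not valid
(7,11,19): 7+11 ≤ 19 → not valid
(4,18,23): 4+18 ≤ 23 → not valid
(26,34,66): 26+34 ≤ 66 → not valid
(30,37,38): 30+37 > 38 → valid
2 of the 8 triples form a triangle.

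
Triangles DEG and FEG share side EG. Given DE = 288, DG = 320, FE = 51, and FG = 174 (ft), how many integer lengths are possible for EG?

101

From triangle DEG: 32 < EG < 608.
From triangle FEG: 123 < EG < 225.
Intersection: 123 < EG < 225, so integers 124 through 224: 101 values.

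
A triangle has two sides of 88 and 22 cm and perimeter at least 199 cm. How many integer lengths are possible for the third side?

Triangle inequality: 66 < x < 110. Perimeter ≥ 199 gives x ≥ 199 − 88 − 22 = 89.
So 89 ≤ x < 110; integers 89 through 109: 21 values.

21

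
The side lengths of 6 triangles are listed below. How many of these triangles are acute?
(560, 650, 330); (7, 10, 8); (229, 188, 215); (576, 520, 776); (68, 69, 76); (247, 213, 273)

(560,650,330): 330²+560² = 422500 = 650² → right
(7,10,8): 7²+8² = 113 > 100 = 10² → acute
(229,188,215): 188²+215² = 81569 > 52441 = 229² → acute
(576,520,776): 520²+576² = 602176 = 776² → right
(68,69,76): 68²+69² = 9385 > 5776 = 76² → acute
(247,213,273): 213²+247² = 106378 > 74529 = 273² → acute
4 of the 6 are acute.

4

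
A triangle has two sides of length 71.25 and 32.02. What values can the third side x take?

By the triangle inequality, x must be less than 71.25 + 32.02 = 103.27 and greater than |71.25 − 32.02| = 39.23.

39.23 < x < 103.27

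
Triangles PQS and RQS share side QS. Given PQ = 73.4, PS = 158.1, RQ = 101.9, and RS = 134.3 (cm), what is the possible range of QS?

From triangle PQS: |73.4 − 158.1| < QS < 73.4 + 158.1, i.e. 84.7 < QS < 231.5.
From triangle RQS: 32.4 < QS < 236.2.
Both must hold, so QS lies in the intersection.

84.7 < QS < 231.5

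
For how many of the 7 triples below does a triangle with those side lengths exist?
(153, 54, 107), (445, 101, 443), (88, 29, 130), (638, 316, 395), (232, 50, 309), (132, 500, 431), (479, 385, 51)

(54,107,153): 54+107 > 153 → valid
(101,443,445): 101+443 > 445 → valid
(29,88,130): 29+88 ≤ 130 → not valid
(316,395,638): 316+395 > 638 → valid
(50,232,309): 50+232 ≤ 309 → not valid
(132,431,500): 132+431 > 500 → valid
(51,385,479): 51+385 ≤ 479 → not valid
4 of the 7 triples form a triangle.

4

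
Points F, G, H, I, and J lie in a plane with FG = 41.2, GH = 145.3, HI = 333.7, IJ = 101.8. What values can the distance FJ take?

45.4 ≤ FJ ≤ 622.0

The maximum is all hops collinear in one direction: 41.2 + 145.3 + 333.7 + 101.8 = 622.0.
The longest hop is 333.7; the others sum to 288.3. Folding the others back against it leaves at least 333.7 − 288.3 = 45.4.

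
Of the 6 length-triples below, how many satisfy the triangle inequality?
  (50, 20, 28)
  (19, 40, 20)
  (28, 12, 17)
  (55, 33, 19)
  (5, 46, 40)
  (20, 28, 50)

(20,28,50): 20+28 ≤ 50 → not valid
(19,20,40): 19+20 ≤ 40 → not valid
(12,17,28): 12+17 > 28 → valid
(19,33,55): 19+33 ≤ 55 → not valid
(5,40,46): 5+40 ≤ 46 → not valid
(20,28,50): 20+28 ≤ 50 → not valid
1 of the 6 triples forms a triangle.

1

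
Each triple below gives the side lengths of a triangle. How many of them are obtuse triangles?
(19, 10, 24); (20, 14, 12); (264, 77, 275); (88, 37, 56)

(19,10,24): 10²+19² = 461 < 576 = 24² → obtuse
(20,14,12): 12²+14² = 340 < 400 = 20² → obtuse
(264,77,275): 77²+264² = 75625 = 275² → right
(88,37,56): 37²+56² = 4505 < 7744 = 88² → obtuse
3 of the 4 are obtuse.

3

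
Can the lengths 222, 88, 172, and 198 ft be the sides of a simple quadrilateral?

A quadrilateral exists iff every side is shorter than the sum of the others — equivalently, the longest side is less than the sum of the rest.
Longest side 222 < 458 (sum of the remaining 3), so yes.

Yes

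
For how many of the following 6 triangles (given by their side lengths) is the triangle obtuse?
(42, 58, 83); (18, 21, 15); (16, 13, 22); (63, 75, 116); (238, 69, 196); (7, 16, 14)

5

(42,58,83): 42²+58² = 5128 < 6889 = 83² → obtuse
(18,21,15): 15²+18² = 549 > 441 = 21² → acute
(16,13,22): 13²+16² = 425 < 484 = 22² → obtuse
(63,75,116): 63²+75² = 9594 < 13456 = 116² → obtuse
(238,69,196): 69²+196² = 43177 < 56644 = 238² → obtuse
(7,16,14): 7²+14² = 245 < 256 = 16² → obtuse
5 of the 6 are obtuse.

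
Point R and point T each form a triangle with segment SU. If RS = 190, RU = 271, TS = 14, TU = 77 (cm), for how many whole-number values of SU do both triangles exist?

From triangle RSU: 81 < SU < 461.
From triangle TSU: 63 < SU < 91.
Intersection: 81 < SU < 91, so integers 82 through 90: 9 values.

9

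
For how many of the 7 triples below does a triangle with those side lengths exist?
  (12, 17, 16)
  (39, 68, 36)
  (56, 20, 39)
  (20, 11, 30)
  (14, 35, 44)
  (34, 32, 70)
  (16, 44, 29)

(12,16,17): 12+16 > 17 → valid
(36,39,68): 36+39 > 68 → valid
(20,39,56): 20+39 > 56 → valid
(11,20,30): 11+20 > 30 → valid
(14,35,44): 14+35 > 44 → valid
(32,34,70): 32+34 ≤ 70 → not valid
(16,29,44): 16+29 > 44 → valid
6 of the 7 triples form a triangle.

6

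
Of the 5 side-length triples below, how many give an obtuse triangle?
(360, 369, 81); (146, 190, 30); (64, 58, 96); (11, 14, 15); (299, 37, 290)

(360,369,81): 81²+360² = 136161 = 369² → right
(146,190,30): 30+146 ≤ 190, not a triangle
(64,58,96): 58²+64² = 7460 < 9216 = 96² → obtuse
(11,14,15): 11²+14² = 317 > 225 = 15² → acute
(299,37,290): 37²+290² = 85469 < 89401 = 299² → obtuse
2 of the 5 are obtuse.

2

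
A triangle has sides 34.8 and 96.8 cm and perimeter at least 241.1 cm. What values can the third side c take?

Triangle inequality alone gives 62.0 < c < 131.6.
The perimeter condition gives c ≥ 241.1 − 34.8 − 96.8 = 109.5.
Intersecting the two: 109.5 ≤ c < 131.6.

109.5 ≤ c < 131.6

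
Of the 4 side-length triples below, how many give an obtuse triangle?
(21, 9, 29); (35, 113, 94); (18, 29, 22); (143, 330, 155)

3

(21,9,29): 9²+21² = 522 < 841 = 29² → obtuse
(35,113,94): 35²+94² = 10061 < 12769 = 113² → obtuse
(18,29,22): 18²+22² = 808 < 841 = 29² → obtuse
(143,330,155): 143+155 ≤ 330, not a triangle
3 of the 4 are obtuse.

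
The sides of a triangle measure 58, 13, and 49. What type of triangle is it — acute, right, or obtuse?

Compare the square of the longest side to the sum of squares of the other two: 13² + 49² = 2570 < 3364 = 58².

obtuse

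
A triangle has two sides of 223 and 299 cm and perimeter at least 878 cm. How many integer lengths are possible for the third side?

166

Triangle inequality: 76 < x < 522. Perimeter ≥ 878 gives x ≥ 878 − 223 − 299 = 356.
So 356 ≤ x < 522; integers 356 through 521: 166 values.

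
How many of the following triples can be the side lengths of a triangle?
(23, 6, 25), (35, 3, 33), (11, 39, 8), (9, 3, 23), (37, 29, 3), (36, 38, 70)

3

(6,23,25): 6+23 > 25 → valid
(3,33,35): 3+33 > 35 → valid
(8,11,39): 8+11 ≤ 39 → not valid
(3,9,23): 3+9 ≤ 23 → not valid
(3,29,37): 3+29 ≤ 37 → not valid
(36,38,70): 36+38 > 70 → valid
3 of the 6 triples form a triangle.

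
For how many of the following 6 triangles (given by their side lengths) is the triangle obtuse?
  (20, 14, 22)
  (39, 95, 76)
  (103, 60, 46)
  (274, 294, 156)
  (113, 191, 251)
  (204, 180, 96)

3

(20,14,22): 14²+20² = 596 > 484 = 22² → acute
(39,95,76): 39²+76² = 7297 < 9025 = 95² → obtuse
(103,60,46): 46²+60² = 5716 < 10609 = 103² → obtuse
(274,294,156): 156²+274² = 99412 > 86436 = 294² → acute
(113,191,251): 113²+191² = 49250 < 63001 = 251² → obtuse
(204,180,96): 96²+180² = 41616 = 204² → right
3 of the 6 are obtuse.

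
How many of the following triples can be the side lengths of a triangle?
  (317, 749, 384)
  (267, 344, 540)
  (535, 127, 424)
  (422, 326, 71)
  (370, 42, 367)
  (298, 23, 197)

(317,384,749): 317+384 ≤ 749 → not valid
(267,344,540): 267+344 > 540 → valid
(127,424,535): 127+424 > 535 → valid
(71,326,422): 71+326 ≤ 422 → not valid
(42,367,370): 42+367 > 370 → valid
(23,197,298): 23+197 ≤ 298 → not valid
3 of the 6 triples form a triangle.

3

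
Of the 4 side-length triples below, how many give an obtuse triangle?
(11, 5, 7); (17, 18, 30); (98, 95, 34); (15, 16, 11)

2

(11,5,7): 5²+7² = 74 < 121 = 11² → obtuse
(17,18,30): 17²+18² = 613 < 900 = 30² → obtuse
(98,95,34): 34²+95² = 10181 > 9604 = 98² → acute
(15,16,11): 11²+15² = 346 > 256 = 16² → acute
2 of the 4 are obtuse.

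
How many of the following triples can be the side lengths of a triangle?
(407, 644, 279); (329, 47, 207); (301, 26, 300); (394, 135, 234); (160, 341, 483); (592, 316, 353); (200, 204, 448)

4

(279,407,644): 279+407 > 644 → valid
(47,207,329): 47+207 ≤ 329 → not valid
(26,300,301): 26+300 > 301 → valid
(135,234,394): 135+234 ≤ 394 → not valid
(160,341,483): 160+341 > 483 → valid
(316,353,592): 316+353 > 592 → valid
(200,204,448): 200+204 ≤ 448 → not valid
4 of the 7 triples form a triangle.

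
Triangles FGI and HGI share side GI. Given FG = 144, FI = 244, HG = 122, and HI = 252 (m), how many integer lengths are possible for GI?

243

From triangle FGI: 100 < GI < 388.
From triangle HGI: 130 < GI < 374.
Intersection: 130 < GI < 374, so integers 131 through 373: 243 values.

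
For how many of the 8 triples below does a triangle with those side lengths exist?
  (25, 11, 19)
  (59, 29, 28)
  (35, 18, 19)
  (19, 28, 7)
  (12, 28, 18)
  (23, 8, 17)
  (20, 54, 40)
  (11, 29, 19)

6

(11,19,25): 11+19 > 25 → valid
(28,29,59): 28+29 ≤ 59 → not valid
(18,19,35): 18+19 > 35 → valid
(7,19,28): 7+19 ≤ 28 → not valid
(12,18,28): 12+18 > 28 → valid
(8,17,23): 8+17 > 23 → valid
(20,40,54): 20+40 > 54 → valid
(11,19,29): 11+19 > 29 → valid
6 of the 8 triples form a triangle.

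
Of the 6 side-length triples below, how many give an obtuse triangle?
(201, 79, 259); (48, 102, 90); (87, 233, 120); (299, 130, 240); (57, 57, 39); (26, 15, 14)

3

(201,79,259): 79²+201² = 46642 < 67081 = 259² → obtuse
(48,102,90): 48²+90² = 10404 = 102² → right
(87,233,120): 87+120 ≤ 233, not a triangle
(299,130,240): 130²+240² = 74500 < 89401 = 299² → obtuse
(57,57,39): 39²+57² = 4770 > 3249 = 57² → acute
(26,15,14): 14²+15² = 421 < 676 = 26² → obtuse
3 of the 6 are obtuse.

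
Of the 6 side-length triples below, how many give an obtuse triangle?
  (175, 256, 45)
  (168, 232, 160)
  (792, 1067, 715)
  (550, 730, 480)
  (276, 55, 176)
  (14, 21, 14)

(175,256,45): 45+175 ≤ 256, not a triangle
(168,232,160): 160²+168² = 53824 = 232² → right
(792,1067,715): 715²+792² = 1138489 = 1067² → right
(550,730,480): 480²+550² = 532900 = 730² → right
(276,55,176): 55+176 ≤ 276, not a triangle
(14,21,14): 14²+14² = 392 < 441 = 21² → obtuse
1 of the 6 is obtuse.

1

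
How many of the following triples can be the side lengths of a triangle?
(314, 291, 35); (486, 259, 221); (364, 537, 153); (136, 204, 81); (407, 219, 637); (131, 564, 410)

2

(35,291,314): 35+291 > 314 → valid
(221,259,486): 221+259 ≤ 486 → not valid
(153,364,537): 153+364 ≤ 537 → not valid
(81,136,204): 81+136 > 204 → valid
(219,407,637): 219+407 ≤ 637 → not valid
(131,410,564): 131+410 ≤ 564 → not valid
2 of the 6 triples form a triangle.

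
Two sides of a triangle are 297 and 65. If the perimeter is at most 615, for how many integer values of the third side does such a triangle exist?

Triangle inequality: 232 < x < 362. Perimeter ≤ 615 gives x ≤ 615 − 297 − 65 = 253.
So 232 < x ≤ 253; integers 233 through 253: 21 values.

21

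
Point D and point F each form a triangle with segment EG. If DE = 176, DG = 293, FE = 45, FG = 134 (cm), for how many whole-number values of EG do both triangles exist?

61

From triangle DEG: 117 < EG < 469.
From triangle FEG: 89 < EG < 179.
Intersection: 117 < EG < 179, so integers 118 through 178: 61 values.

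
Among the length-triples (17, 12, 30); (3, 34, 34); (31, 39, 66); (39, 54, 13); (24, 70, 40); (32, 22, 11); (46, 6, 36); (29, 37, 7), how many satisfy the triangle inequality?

3

(12,17,30): 12+17 ≤ 30 → not valid
(3,34,34): 3+34 > 34 → valid
(31,39,66): 31+39 > 66 → valid
(13,39,54): 13+39 ≤ 54 → not valid
(24,40,70): 24+40 ≤ 70 → not valid
(11,22,32): 11+22 > 32 → valid
(6,36,46): 6+36 ≤ 46 → not valid
(7,29,37): 7+29 ≤ 37 → not valid
3 of the 8 triples form a triangle.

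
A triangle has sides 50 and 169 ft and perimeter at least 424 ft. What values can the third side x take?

Triangle inequality alone gives 119 < x < 219.
The perimeter condition gives x ≥ 424 − 50 − 169 = 205.
Intersecting the two: 205 ≤ x < 219.

205 ≤ x < 219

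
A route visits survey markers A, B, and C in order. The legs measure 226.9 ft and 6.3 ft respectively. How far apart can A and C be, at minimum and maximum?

220.6 ≤ AC ≤ 233.2 ft

By the triangle inequality, |226.9 − 6.3| ≤ AC ≤ 226.9 + 6.3.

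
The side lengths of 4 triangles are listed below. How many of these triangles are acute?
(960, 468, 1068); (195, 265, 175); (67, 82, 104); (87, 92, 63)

(960,468,1068): 468²+960² = 1140624 = 1068² → right
(195,265,175): 175²+195² = 68650 < 70225 = 265² → obtuse
(67,82,104): 67²+82² = 11213 > 10816 = 104² → acute
(87,92,63): 63²+87² = 11538 > 8464 = 92² → acute
2 of the 4 are acute.

2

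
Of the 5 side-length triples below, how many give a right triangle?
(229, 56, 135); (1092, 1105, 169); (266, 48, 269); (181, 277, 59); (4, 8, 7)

1

(229,56,135): 56+135 ≤ 229, not a triangle
(1092,1105,169): 169²+1092² = 1221025 = 1105² → right
(266,48,269): 48²+266² = 73060 > 72361 = 269² → acute
(181,277,59): 59+181 ≤ 277, not a triangle
(4,8,7): 4²+7² = 65 > 64 = 8² → acute
1 of the 5 is right.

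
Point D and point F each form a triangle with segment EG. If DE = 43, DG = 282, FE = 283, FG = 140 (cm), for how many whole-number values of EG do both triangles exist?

85

From triangle DEG: 239 < EG < 325.
From triangle FEG: 143 < EG < 423.
Intersection: 239 < EG < 325, so integers 240 through 324: 85 values.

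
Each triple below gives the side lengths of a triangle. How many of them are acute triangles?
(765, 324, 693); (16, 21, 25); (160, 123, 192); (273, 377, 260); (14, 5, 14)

(765,324,693): 324²+693² = 585225 = 765² → right
(16,21,25): 16²+21² = 697 > 625 = 25² → acute
(160,123,192): 123²+160² = 40729 > 36864 = 192² → acute
(273,377,260): 260²+273² = 142129 = 377² → right
(14,5,14): 5²+14² = 221 > 196 = 14² → acute
3 of the 5 are acute.

3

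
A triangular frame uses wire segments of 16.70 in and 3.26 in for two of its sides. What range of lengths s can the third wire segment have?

By the triangle inequality, s must be less than 16.70 + 3.26 = 19.96 and greater than |16.70 − 3.26| = 13.44.

13.44 < s < 19.96 (in)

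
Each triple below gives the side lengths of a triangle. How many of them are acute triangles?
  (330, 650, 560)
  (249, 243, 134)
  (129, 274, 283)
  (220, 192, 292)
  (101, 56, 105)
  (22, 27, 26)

4

(330,650,560): 330²+560² = 422500 = 650² → right
(249,243,134): 134²+243² = 77005 > 62001 = 249² → acute
(129,274,283): 129²+274² = 91717 > 80089 = 283² → acute
(220,192,292): 192²+220² = 85264 = 292² → right
(101,56,105): 56²+101² = 13337 > 11025 = 105² → acute
(22,27,26): 22²+26² = 1160 > 729 = 27² → acute
4 of the 6 are acute.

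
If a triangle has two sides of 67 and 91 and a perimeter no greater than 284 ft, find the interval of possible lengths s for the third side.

24 < s ≤ 126

Triangle inequality alone gives 24 < s < 158.
The perimeter condition gives s ≤ 284 − 67 − 91 = 126.
Intersecting the two: 24 < s ≤ 126.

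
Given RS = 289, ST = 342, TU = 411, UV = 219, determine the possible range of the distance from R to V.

The maximum is all hops collinear in one direction: 289 + 342 + 411 + 219 = 1261.
The longest hop is 411; the others sum to 850. Since 411 ≤ 850, the path can fold back on itself completely, so the minimum distance is 0.

0 ≤ RV ≤ 1261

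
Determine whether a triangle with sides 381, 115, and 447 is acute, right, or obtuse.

obtuse

Compare the square of the longest side to the sum of squares of the other two: 115² + 381² = 158386 < 199809 = 447².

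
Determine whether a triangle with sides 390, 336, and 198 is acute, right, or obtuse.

right

Compare the square of the longest side to the sum of squares of the other two: 198² + 336² = 152100 = 390².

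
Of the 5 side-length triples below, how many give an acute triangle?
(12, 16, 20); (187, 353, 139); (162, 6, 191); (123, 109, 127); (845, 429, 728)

1

(12,16,20): 12²+16² = 400 = 20² → right
(187,353,139): 139+187 ≤ 353, not a triangle
(162,6,191): 6+162 ≤ 191, not a triangle
(123,109,127): 109²+123² = 27010 > 16129 = 127² → acute
(845,429,728): 429²+728² = 714025 = 845² → right
1 of the 5 is acute.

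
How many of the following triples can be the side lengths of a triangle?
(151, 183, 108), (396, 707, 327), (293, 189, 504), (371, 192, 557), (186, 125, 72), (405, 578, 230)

5

(108,151,183): 108+151 > 183 → valid
(327,396,707): 327+396 > 707 → valid
(189,293,504): 189+293 ≤ 504 → not valid
(192,371,557): 192+371 > 557 → valid
(72,125,186): 72+125 > 186 → valid
(230,405,578): 230+405 > 578 → valid
5 of the 6 triples form a triangle.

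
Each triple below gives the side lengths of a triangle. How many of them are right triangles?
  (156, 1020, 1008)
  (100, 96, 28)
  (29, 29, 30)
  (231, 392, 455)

(156,1020,1008): 156²+1008² = 1040400 = 1020² → right
(100,96,28): 28²+96² = 10000 = 100² → right
(29,29,30): 29²+29² = 1682 > 900 = 30² → acute
(231,392,455): 231²+392² = 207025 = 455² → right
3 of the 4 are right.

3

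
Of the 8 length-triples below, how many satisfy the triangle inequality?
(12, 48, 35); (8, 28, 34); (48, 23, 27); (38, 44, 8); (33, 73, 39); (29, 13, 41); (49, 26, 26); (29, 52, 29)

6

(12,35,48): 12+35 ≤ 48 → not valid
(8,28,34): 8+28 > 34 → valid
(23,27,48): 23+27 > 48 → valid
(8,38,44): 8+38 > 44 → valid
(33,39,73): 33+39 ≤ 73 → not valid
(13,29,41): 13+29 > 41 → valid
(26,26,49): 26+26 > 49 → valid
(29,29,52): 29+29 > 52 → valid
6 of the 8 triples form a triangle.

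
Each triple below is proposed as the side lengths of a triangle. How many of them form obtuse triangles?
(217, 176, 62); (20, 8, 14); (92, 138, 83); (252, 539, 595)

3

(217,176,62): 62²+176² = 34820 < 47089 = 217² → obtuse
(20,8,14): 8²+14² = 260 < 400 = 20² → obtuse
(92,138,83): 83²+92² = 15353 < 19044 = 138² → obtuse
(252,539,595): 252²+539² = 354025 = 595² → right
3 of the 4 are obtuse.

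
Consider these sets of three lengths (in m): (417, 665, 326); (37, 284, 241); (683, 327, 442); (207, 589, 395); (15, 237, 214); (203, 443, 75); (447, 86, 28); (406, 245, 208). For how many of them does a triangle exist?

(326,417,665): 326+417 > 665 → valid
(37,241,284): 37+241 ≤ 284 → not valid
(327,442,683): 327+442 > 683 → valid
(207,395,589): 207+395 > 589 → valid
(15,214,237): 15+214 ≤ 237 → not valid
(75,203,443): 75+203 ≤ 443 → not valid
(28,86,447): 28+86 ≤ 447 → not valid
(208,245,406): 208+245 > 406 → valid
4 of the 8 triples form a triangle.

4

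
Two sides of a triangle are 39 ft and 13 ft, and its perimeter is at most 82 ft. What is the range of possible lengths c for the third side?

Triangle inequality alone gives 26 < c < 52.
The perimeter condition gives c ≤ 82 − 39 − 13 = 30.
Intersecting the two: 26 < c ≤ 30.

26 < c ≤ 30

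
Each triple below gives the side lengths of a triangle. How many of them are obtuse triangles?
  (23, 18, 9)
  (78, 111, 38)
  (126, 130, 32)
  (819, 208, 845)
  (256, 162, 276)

2

(23,18,9): 9²+18² = 405 < 529 = 23² → obtuse
(78,111,38): 38²+78² = 7528 < 12321 = 111² → obtuse
(126,130,32): 32²+126² = 16900 = 130² → right
(819,208,845): 208²+819² = 714025 = 845² → right
(256,162,276): 162²+256² = 91780 > 76176 = 276² → acute
2 of the 5 are obtuse.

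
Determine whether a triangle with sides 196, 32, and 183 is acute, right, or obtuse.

Compare the square of the longest side to the sum of squares of the other two: 32² + 183² = 34513 < 38416 = 196².

obtuse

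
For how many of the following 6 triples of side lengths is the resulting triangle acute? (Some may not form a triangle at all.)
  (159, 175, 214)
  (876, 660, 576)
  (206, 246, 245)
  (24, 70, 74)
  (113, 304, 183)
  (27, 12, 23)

(159,175,214): 159²+175² = 55906 > 45796 = 214² → acute
(876,660,576): 576²+660² = 767376 = 876² → right
(206,246,245): 206²+245² = 102461 > 60516 = 246² → acute
(24,70,74): 24²+70² = 5476 = 74² → right
(113,304,183): 113+183 ≤ 304, not a triangle
(27,12,23): 12²+23² = 673 < 729 = 27² → obtuse
2 of the 6 are acute.

2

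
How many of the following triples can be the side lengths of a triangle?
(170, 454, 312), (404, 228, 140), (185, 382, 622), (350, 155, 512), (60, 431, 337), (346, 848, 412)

1

(170,312,454): 170+312 > 454 → valid
(140,228,404): 140+228 ≤ 404 → not valid
(185,382,622): 185+382 ≤ 622 → not valid
(155,350,512): 155+350 ≤ 512 → not valid
(60,337,431): 60+337 ≤ 431 → not valid
(346,412,848): 346+412 ≤ 848 → not valid
1 of the 6 triples forms a triangle.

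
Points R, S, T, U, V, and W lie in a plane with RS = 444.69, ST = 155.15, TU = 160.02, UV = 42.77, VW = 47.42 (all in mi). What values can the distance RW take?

The maximum is all hops collinear in one direction: 444.69 + 155.15 + 160.02 + 42.77 + 47.42 = 850.05.
The longest hop is 444.69; the others sum to 405.36. Folding the others back against it leaves at least 444.69 − 405.36 = 39.33.

39.33 ≤ RW ≤ 850.05 mi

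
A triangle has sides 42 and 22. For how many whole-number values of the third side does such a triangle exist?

The third side lies in the open interval (20, 64).
Integers from 21 to 63 inclusive: 63 − 21 + 1 = 43.

43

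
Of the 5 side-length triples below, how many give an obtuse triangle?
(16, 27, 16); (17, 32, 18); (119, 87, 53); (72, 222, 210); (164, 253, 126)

4

(16,27,16): 16²+16² = 512 < 729 = 27² → obtuse
(17,32,18): 17²+18² = 613 < 1024 = 32² → obtuse
(119,87,53): 53²+87² = 10378 < 14161 = 119² → obtuse
(72,222,210): 72²+210² = 49284 = 222² → right
(164,253,126): 126²+164² = 42772 < 64009 = 253² → obtuse
4 of the 5 are obtuse.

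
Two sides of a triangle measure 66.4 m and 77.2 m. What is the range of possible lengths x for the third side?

10.8 < x < 143.6 (m)

By the triangle inequality, x must be less than 66.4 + 77.2 = 143.6 and greater than |66.4 − 77.2| = 10.8.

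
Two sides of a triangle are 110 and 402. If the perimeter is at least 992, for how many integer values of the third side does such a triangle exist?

Triangle inequality: 292 < x < 512. Perimeter ≥ 992 gives x ≥ 992 − 110 − 402 = 480.
So 480 ≤ x < 512; integers 480 through 511: 32 values.

32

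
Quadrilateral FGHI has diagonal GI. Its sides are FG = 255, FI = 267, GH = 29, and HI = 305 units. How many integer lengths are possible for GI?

From triangle FGI: 12 < GI < 522.
From triangle HGI: 276 < GI < 334.
Intersection: 276 < GI < 334, so integers 277 through 333: 57 values.

57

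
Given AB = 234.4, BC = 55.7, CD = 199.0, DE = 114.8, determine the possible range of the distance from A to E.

The maximum is all hops collinear in one direction: 234.4 + 55.7 + 199.0 + 114.8 = 603.9.
The longest hop is 234.4; the others sum to 369.5. Since 234.4 ≤ 369.5, the path can fold back on itself completely, so the minimum distance is 0.

0 ≤ AE ≤ 603.9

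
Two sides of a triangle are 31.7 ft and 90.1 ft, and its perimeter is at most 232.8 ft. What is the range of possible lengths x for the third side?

Triangle inequality alone gives 58.4 < x < 121.8.
The perimeter condition gives x ≤ 232.8 − 31.7 − 90.1 = 111.0.
Intersecting the two: 58.4 < x ≤ 111.0.

58.4 < x ≤ 111.0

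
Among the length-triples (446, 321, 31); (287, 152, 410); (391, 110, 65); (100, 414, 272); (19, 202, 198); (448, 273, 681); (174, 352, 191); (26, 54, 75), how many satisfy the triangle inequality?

5

(31,321,446): 31+321 ≤ 446 → not valid
(152,287,410): 152+287 > 410 → valid
(65,110,391): 65+110 ≤ 391 → not valid
(100,272,414): 100+272 ≤ 414 → not valid
(19,198,202): 19+198 > 202 → valid
(273,448,681): 273+448 > 681 → valid
(174,191,352): 174+191 > 352 → valid
(26,54,75): 26+54 > 75 → valid
5 of the 8 triples form a triangle.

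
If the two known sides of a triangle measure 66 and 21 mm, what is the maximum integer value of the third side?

86

The third side must be strictly less than 66 + 21 = 87.
The largest integer below 87 is 86.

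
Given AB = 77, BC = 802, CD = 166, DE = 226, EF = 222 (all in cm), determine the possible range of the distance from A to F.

111 ≤ AF ≤ 1493 cm

The maximum is all hops collinear in one direction: 77 + 802 + 166 + 226 + 222 = 1493.
The longest hop is 802; the others sum to 691. Folding the others back against it leaves at least 802 − 691 = 111.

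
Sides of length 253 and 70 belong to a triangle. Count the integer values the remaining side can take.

139

The third side lies in the open interval (183, 323).
Integers from 184 to 322 inclusive: 322 − 184 + 1 = 139.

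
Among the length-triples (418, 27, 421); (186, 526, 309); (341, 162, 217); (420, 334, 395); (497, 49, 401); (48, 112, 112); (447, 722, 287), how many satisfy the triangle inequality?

5

(27,418,421): 27+418 > 421 → valid
(186,309,526): 186+309 ≤ 526 → not valid
(162,217,341): 162+217 > 341 → valid
(334,395,420): 334+395 > 420 → valid
(49,401,497): 49+401 ≤ 497 → not valid
(48,112,112): 48+112 > 112 → valid
(287,447,722): 287+447 > 722 → valid
5 of the 7 triples form a triangle.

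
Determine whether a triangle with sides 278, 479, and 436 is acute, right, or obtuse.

Compare the square of the longest side to the sum of squares of the other two: 278² + 436² = 267380 > 229441 = 479².

acute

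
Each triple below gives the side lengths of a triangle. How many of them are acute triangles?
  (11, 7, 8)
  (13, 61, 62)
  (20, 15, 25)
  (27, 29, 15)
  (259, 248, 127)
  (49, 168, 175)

3

(11,7,8): 7²+8² = 113 < 121 = 11² → obtuse
(13,61,62): 13²+61² = 3890 > 3844 = 62² → acute
(20,15,25): 15²+20² = 625 = 25² → right
(27,29,15): 15²+27² = 954 > 841 = 29² → acute
(259,248,127): 127²+248² = 77633 > 67081 = 259² → acute
(49,168,175): 49²+168² = 30625 = 175² → right
3 of the 6 are acute.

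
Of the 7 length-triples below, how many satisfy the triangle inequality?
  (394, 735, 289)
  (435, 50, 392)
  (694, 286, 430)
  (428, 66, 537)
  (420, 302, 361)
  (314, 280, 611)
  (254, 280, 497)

(289,394,735): 289+394 ≤ 735 → not valid
(50,392,435): 50+392 > 435 → valid
(286,430,694): 286+430 > 694 → valid
(66,428,537): 66+428 ≤ 537 → not valid
(302,361,420): 302+361 > 420 → valid
(280,314,611): 280+314 ≤ 611 → not valid
(254,280,497): 254+280 > 497 → valid
4 of the 7 triples form a triangle.

4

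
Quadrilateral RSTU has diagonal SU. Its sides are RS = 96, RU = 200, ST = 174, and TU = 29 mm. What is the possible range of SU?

145 < SU < 203

From triangle RSU: |96 − 200| < SU < 96 + 200, i.e. 104 < SU < 296.
From triangle TSU: 145 < SU < 203.
Both must hold, so SU lies in the intersection.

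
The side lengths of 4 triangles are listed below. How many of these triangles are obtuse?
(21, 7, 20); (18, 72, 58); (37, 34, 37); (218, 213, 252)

(21,7,20): 7²+20² = 449 > 441 = 21² → acute
(18,72,58): 18²+58² = 3688 < 5184 = 72² → obtuse
(37,34,37): 34²+37² = 2525 > 1369 = 37² → acute
(218,213,252): 213²+218² = 92893 > 63504 = 252² → acute
1 of the 4 is obtuse.

1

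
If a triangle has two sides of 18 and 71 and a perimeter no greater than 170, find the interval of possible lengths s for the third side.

Triangle inequality alone gives 53 < s < 89.
The perimeter condition gives s ≤ 170 − 18 − 71 = 81.
Intersecting the two: 53 < s ≤ 81.

53 < s ≤ 81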